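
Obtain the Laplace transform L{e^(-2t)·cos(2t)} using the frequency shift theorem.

Frequency shift: L{e^(at)f(t)} = F(s-a). L{e^(-2t)·cos(2t)} = (s+2)/((s+2)² + 4)

Final answer: (s+2)/((s+2)² + 4)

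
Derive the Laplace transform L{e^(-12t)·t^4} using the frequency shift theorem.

L{e^(at)·t^n} = n!/(s-a)^(n+1), so L{e^(-12t)·t^4} = 24/(s+12)^5

Final answer: 24/(s+12)^5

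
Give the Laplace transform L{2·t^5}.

L{t^n} = n!/s^(n+1), so L{t^5} = 120/s^6. Then L{2·t^5} = 2·120/s^6 = 240/s^6

Final answer: 240/s^6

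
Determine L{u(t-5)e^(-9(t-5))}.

u(t-a)f(t-a) with f(t)=e^(-9t). L{e^(-9t)} = 1/(s+9). By time shift: e^(-5s)/(s+9)

Final answer: e^(-5s)/(s+9)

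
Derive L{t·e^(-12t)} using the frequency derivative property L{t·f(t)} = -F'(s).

L{e^(-12t)} = 1/(s+12). By frequency derivative: L{t·e^(-12t)} = -d/ds[1/(s+12)] = -(-1)/(s+12)² = 1/(s+12)²

Final answer: 1/(s+12)²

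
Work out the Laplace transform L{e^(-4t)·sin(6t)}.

L{e^(at)·sin(ωt)} = ω/((s-a)² + ω²), so L{e^(-4t)·sin(6t)} = 6/((s+4)² + 36)

Final answer: 6/((s+4)² + 36)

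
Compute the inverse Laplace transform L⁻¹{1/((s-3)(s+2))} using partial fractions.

Decompose: A/(s-3) + B/(s+2). A = 1/5, B = -1/5. f(t) = (e^(3t) - e^(-2t))/5

Final answer: (e^(3t) - e^(-2t))/5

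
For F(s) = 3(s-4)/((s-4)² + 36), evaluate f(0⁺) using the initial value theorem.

f(0⁺) = lim_{s→∞} sF(s) = lim_{s→∞} 3s(s-4)/((s-4)² + 36) = 3

Final answer: 3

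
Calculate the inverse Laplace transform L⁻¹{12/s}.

L⁻¹{c/s} = c, so L⁻¹{12/s} = 12

Final answer: 12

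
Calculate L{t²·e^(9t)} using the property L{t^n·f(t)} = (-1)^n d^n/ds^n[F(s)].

L{e^(9t)} = 1/(s-9). d/ds[1/(s-9)] = -1/(s-9)². d²/ds²[1/(s-9)] = 2/(s-9)³. So L{t²·e^(9t)} = (-1)² · 2/(s-9)³ = 2/(s-9)³

Final answer: 2/(s-9)³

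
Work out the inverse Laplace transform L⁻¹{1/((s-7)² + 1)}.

Using frequency shift, L⁻¹{1/((s-7)² + 1)} = e^(7t)·sin(t)

Final answer: e^(7t)·sin(t)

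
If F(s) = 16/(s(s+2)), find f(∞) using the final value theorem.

f(∞) = lim_{s→0} s·16/(s(s+2)) = lim_{s→0} 16/(s+2) = 16/2 = 8

Final answer: 8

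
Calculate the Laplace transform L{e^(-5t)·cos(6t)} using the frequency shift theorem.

Frequency shift: L{e^(at)f(t)} = F(s-a). L{e^(-5t)·cos(6t)} = (s+5)/((s+5)² + 36)

Final answer: (s+5)/((s+5)² + 36)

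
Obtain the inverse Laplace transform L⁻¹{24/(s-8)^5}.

L⁻¹{n!/(s-a)^(n+1)} = t^n·e^(at), so L⁻¹{24/(s-8)^5} = t^4·e^(8t)

Final answer: t^4·e^(8t)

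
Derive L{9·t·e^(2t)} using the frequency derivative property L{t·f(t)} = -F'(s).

L{e^(2t)} = 1/(s-2). By frequency derivative: L{t·e^(2t)} = -d/ds[1/(s-2)] = -(-1)/(s-2)² = 1/(s-2)². Then L{9·t·e^(2t)} = 9·1/(s-2)² = 9/(s-2)²

Final answer: 9/(s-2)²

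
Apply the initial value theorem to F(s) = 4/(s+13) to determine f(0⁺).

f(0⁺) = lim_{s→∞} s·4/(s+13) = lim_{s→∞} 4s/(s+13) = 4

Final answer: 4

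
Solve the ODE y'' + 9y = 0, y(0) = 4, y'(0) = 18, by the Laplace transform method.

L{y''} + 9L{y} = 0. s²Y - 4s - 18 + 9Y = 0. Y(s² + 9) = 4s + 18. Y = (4s + 18)/(s² + 9). Inverting: y(t) = 4cos(3t) + 6sin(3t)

Final answer: y(t) = 4cos(3t) + 6sin(3t)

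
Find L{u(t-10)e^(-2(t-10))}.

u(t-a)f(t-a) with f(t)=e^(-2t). L{e^(-2t)} = 1/(s+2). By time shift: e^(-10s)/(s+2)

Final answer: e^(-10s)/(s+2)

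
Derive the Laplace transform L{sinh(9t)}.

L{sinh(ωt)} = ω/(s² - ω²), so L{sinh(9t)} = 9/(s² - 81)

Final answer: 9/(s² - 81)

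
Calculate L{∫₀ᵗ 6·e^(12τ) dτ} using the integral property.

L{∫₀ᵗ f(τ)dτ} = F(s)/s with F(s) = 6/(s-12), so L{∫₀ᵗ 6·e^(12τ) dτ} = 6/(s(s-12))

Final answer: 6/(s(s-12))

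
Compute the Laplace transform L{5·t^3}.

L{t^n} = n!/s^(n+1), so L{t^3} = 6/s^4. Then L{5·t^3} = 5·6/s^4 = 30/s^4

Final answer: 30/s^4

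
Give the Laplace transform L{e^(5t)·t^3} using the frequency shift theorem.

L{e^(at)·t^n} = n!/(s-a)^(n+1), so L{e^(5t)·t^3} = 6/(s-5)^4

Final answer: 6/(s-5)^4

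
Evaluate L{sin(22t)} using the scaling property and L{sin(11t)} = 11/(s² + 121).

Using L{f(at)} = (1/a)F(s/a) with a=2: L{sin(22t)} = (1/2) · 11/((s/2)² + 121) = (1/2) · 11·4/(s² + 484) = 22/(s² + 484)

Final answer: 22/(s² + 484)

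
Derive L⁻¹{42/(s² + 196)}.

This is the form c·a/(s² + a²) with a = 14, c = 3. L⁻¹ = 3·sin(14t)

Final answer: 3·sin(14t)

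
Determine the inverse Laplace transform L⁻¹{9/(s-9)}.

L⁻¹{1/(s-a)} = e^(at), so L⁻¹{1/(s-9)} = e^(9t), and L⁻¹{9/(s-9)} = 9·e^(9t)

Final answer: 9·e^(9t)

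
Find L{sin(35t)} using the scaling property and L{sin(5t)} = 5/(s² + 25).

Using L{f(at)} = (1/a)F(s/a) with a=7: L{sin(35t)} = (1/7) · 5/((s/7)² + 25) = (1/7) · 5·49/(s² + 1225) = 35/(s² + 1225)

Final answer: 35/(s² + 1225)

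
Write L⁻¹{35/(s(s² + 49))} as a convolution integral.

35/(s(s² + 49)) = (1/s)·(35/(s² + 49)) = L{1}·L{5·sin(7t)}. So f(t) = 1*(5·sin(7t)) = ∫₀ᵗ 5·sin(7τ) dτ

Final answer: ∫₀ᵗ 5·sin(7τ) dτ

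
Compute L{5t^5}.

L{t^n} = n!/s^(n+1). So L{5t^5} = 5·5!/s^6 = 600/s^6

Final answer: 600/s^6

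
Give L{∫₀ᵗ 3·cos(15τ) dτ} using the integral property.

L{∫₀ᵗ f(τ)dτ} = F(s)/s with F(s) = 3s/(s² + 225), so the result is (3s/(s² + 225))/s = 3/(s² + 225)

Final answer: 3/(s² + 225)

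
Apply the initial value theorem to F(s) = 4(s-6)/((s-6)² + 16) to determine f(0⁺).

f(0⁺) = lim_{s→∞} sF(s) = lim_{s→∞} 4s(s-6)/((s-6)² + 16) = 4

Final answer: 4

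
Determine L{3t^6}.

L{t^n} = n!/s^(n+1). So L{3t^6} = 3·6!/s^7 = 2160/s^7

Final answer: 2160/s^7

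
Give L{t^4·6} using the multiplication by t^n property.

L{6} = 6/s. d^1/ds^1[1/s] = -1/s². d^2/ds^2[1/s] = 2/s^3. d^3/ds^3[1/s] = -6/s^4. d^4/ds^4[1/s] = 24/s^5. So L{t^4} = (-1)^{4}·24/s^5 = 24/s^5. Then L{t^4·6} = 6·24/s^5 = 144/s^5

Final answer: 144/s^5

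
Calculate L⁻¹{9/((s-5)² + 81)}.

Form: b/((s-a)² + b²) → e^(at)sin(bt). With a=5, b=9

Final answer: e^(5t)·sin(9t)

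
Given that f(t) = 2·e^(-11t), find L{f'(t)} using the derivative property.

f(0) = 2, F(s) = 2/(s+11). L{f'(t)} = s·F(s) - f(0) = 2s/(s+11) - 2 = (2s - 2(s+11))/(s+11) = -22/(s+11)

Final answer: -22/(s+11)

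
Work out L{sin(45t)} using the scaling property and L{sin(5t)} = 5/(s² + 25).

Using L{f(at)} = (1/a)F(s/a) with a=9: L{sin(45t)} = (1/9) · 5/((s/9)² + 25) = (1/9) · 5·81/(s² + 2025) = 45/(s² + 2025)

Final answer: 45/(s² + 2025)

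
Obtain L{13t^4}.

L{t^n} = n!/s^(n+1). So L{13t^4} = 13·4!/s^5 = 312/s^5

Final answer: 312/s^5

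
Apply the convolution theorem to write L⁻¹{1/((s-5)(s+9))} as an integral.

1/((s-5)(s+9)) = (1/(s-5))·(1/(s+9)) = L{e^(5t)}·L{e^(-9t)}. So f(t) = e^(5t)*e^(-9t) = ∫₀ᵗ e^(5τ)·e^(-9(t-τ)) dτ

Final answer: ∫₀ᵗ e^(5τ)·e^(-9(t-τ)) dτ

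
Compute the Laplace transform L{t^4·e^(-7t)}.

L{t^n·e^(at)} = n!/(s-a)^(n+1), so L{t^4·e^(-7t)} = 24/(s+7)^5

Final answer: 24/(s+7)^5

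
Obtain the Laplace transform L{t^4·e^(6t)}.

L{t^n·e^(at)} = n!/(s-a)^(n+1), so L{t^4·e^(6t)} = 24/(s-6)^5

Final answer: 24/(s-6)^5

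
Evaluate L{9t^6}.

L{t^n} = n!/s^(n+1). So L{9t^6} = 9·6!/s^7 = 6480/s^7

Final answer: 6480/s^7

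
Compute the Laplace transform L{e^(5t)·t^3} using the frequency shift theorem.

L{e^(at)·t^n} = n!/(s-a)^(n+1), so L{e^(5t)·t^3} = 6/(s-5)^4

Final answer: 6/(s-5)^4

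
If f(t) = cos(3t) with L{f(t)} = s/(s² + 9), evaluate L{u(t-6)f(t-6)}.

Time shift theorem: L{u(t-a)f(t-a)} = e^(-as)F(s). Here a=6, F(s) = s/(s² + 9), so L{u(t-6)f(t-6)} = e^(-6s)·s/(s² + 9)

Final answer: e^(-6s)·s/(s² + 9)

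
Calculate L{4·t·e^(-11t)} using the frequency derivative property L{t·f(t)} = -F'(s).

L{e^(-11t)} = 1/(s+11). By frequency derivative: L{t·e^(-11t)} = -d/ds[1/(s+11)] = -(-1)/(s+11)² = 1/(s+11)². Then L{4·t·e^(-11t)} = 4·1/(s+11)² = 4/(s+11)²

Final answer: 4/(s+11)²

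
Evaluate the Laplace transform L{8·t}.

L{t^n} = n!/s^(n+1), so L{t} = 1/s^2. Then L{8·t} = 8·1/s^2 = 8/s^2

Final answer: 8/s^2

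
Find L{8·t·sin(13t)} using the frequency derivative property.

L{sin(13t)} = 13/(s² + 169). By L{t·f(t)} = -F'(s): -d/ds[13/(s² + 169)] = -(13)·(-2s)/(s² + 169)² = 26s/(s² + 169)². Then L{8·t·sin(13t)} = 8·26s/(s² + 169)² = 208s/(s² + 169)²

Final answer: 208s/(s² + 169)²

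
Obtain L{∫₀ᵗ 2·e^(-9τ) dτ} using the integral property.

L{∫₀ᵗ f(τ)dτ} = F(s)/s with F(s) = 2/(s+9), so L{∫₀ᵗ 2·e^(-9τ) dτ} = 2/(s(s+9))

Final answer: 2/(s(s+9))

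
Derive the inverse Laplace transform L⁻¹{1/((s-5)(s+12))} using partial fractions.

Decompose: A/(s-5) + B/(s+12). A = 1/17, B = -1/17. f(t) = (e^(5t) - e^(-12t))/17

Final answer: (e^(5t) - e^(-12t))/17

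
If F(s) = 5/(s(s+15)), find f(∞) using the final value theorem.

f(∞) = lim_{s→0} s·5/(s(s+15)) = lim_{s→0} 5/(s+15) = 5/15 = 1/3

Final answer: 1/3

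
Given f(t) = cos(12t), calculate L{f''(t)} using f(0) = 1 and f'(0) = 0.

F(s) = s/(s² + 144). L{f''(t)} = s²F(s) - sf(0) - f'(0) = s³/(s² + 144) - s = (s³ - s(s² + 144))/(s² + 144) = -144s/(s² + 144)

Final answer: -144s/(s² + 144)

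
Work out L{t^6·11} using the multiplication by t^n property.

L{11} = 11/s. d^1/ds^1[1/s] = -1/s². d^2/ds^2[1/s] = 2/s^3. d^3/ds^3[1/s] = -6/s^4. d^4/ds^4[1/s] = 24/s^5. d^5/ds^5[1/s] = -120/s^6. d^6/ds^6[1/s] = 720/s^7. So L{t^6} = (-1)^{6}·720/s^7 = 720/s^7. Then L{t^6·11} = 11·720/s^7 = 7920/s^7

Final answer: 7920/s^7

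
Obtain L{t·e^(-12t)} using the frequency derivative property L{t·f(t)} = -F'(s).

L{e^(-12t)} = 1/(s+12). By frequency derivative: L{t·e^(-12t)} = -d/ds[1/(s+12)] = -(-1)/(s+12)² = 1/(s+12)²

Final answer: 1/(s+12)²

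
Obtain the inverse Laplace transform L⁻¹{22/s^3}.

L⁻¹{n!/s^(n+1)} = t^n with n=2. So L⁻¹{2/s^3} = t^2, and L⁻¹{22/s^3} = (22/2)·t^2 = 11·t^2

Final answer: 11·t^2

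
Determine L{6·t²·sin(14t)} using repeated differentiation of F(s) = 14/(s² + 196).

F(s) = 14/(s² + 196). F'(s) = -28s/(s² + 196)². F''(s) = -28(196 - 3s²)/(s² + 196)³ = (84s² - 5488)/(s² + 196)³. So L{t²·sin(14t)} = (-1)² F''(s) = (84s² - 5488)/(s² + 196)³. Then L{6·t²·sin(14t)} = 6·(84s² - 5488)/(s² + 196)³ = (504s² - 32928)/(s² + 196)³

Final answer: (504s² - 32928)/(s² + 196)³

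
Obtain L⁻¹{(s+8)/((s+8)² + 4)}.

Using frequency shift: L⁻¹{(s-a)/((s-a)² + b²)} = e^(at)cos(bt). Here a=-8, b=2

Final answer: e^(-8t)·cos(2t)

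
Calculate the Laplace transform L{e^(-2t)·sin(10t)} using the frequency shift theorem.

Frequency shift: L{e^(at)f(t)} = F(s-a). L{e^(-2t)·sin(10t)} = 10/((s+2)² + 100)

Final answer: 10/((s+2)² + 100)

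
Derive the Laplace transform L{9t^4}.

L{9t^4} = 9 · L{t^4} = 9 · 24/s^5 = 216/s^5

Final answer: 216/s^5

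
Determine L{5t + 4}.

L{5t + 4} = 5·L{t} + 4·L{1} = 5/s² + 4/s

Final answer: 5/s² + 4/s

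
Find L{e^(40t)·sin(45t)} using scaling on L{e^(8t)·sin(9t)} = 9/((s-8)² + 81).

Scaling with a=5: L{e^(40t)·sin(45t)} = (1/5) · 9/((s/5-8)² + 81). Simplifying: 45/((s-40)² + 2025)

Final answer: 45/((s-40)² + 2025)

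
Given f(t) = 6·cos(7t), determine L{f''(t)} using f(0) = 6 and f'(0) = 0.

F(s) = 6s/(s² + 49). L{f''(t)} = s²F(s) - sf(0) - f'(0) = 6s³/(s² + 49) - 6s = (6s³ - 6s(s² + 49))/(s² + 49) = -294s/(s² + 49)

Final answer: -294s/(s² + 49)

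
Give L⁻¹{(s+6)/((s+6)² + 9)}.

Using frequency shift: L⁻¹{(s-a)/((s-a)² + b²)} = e^(at)cos(bt). Here a=-6, b=3

Final answer: e^(-6t)·cos(3t)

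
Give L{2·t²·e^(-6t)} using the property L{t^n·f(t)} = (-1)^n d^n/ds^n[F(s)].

L{e^(-6t)} = 1/(s+6). d/ds[1/(s+6)] = -1/(s+6)². d²/ds²[1/(s+6)] = 2/(s+6)³. So L{t²·e^(-6t)} = (-1)² · 2/(s+6)³ = 2/(s+6)³. Then L{2·t²·e^(-6t)} = 2·2/(s+6)³ = 4/(s+6)³

Final answer: 4/(s+6)³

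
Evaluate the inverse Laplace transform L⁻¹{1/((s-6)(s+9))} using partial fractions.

Decompose: A/(s-6) + B/(s+9). A = 1/15, B = -1/15. f(t) = (e^(6t) - e^(-9t))/15

Final answer: (e^(6t) - e^(-9t))/15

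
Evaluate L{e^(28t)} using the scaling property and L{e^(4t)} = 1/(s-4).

Using L{f(at)} = (1/a)F(s/a) with a=7 and f(t) = e^(4t): L{e^(28t)} = (1/7) · 1/((s/7)-4) = (1/7) · 7/(s-28) = 1/(s-28)

Final answer: 1/(s-28)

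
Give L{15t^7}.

L{t^n} = n!/s^(n+1). So L{15t^7} = 15·7!/s^8 = 75600/s^8

Final answer: 75600/s^8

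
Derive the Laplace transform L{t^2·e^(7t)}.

L{t^n·e^(at)} = n!/(s-a)^(n+1), so L{t^2·e^(7t)} = 2/(s-7)^3

Final answer: 2/(s-7)^3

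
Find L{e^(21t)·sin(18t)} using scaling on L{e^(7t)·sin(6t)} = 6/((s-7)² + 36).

Scaling with a=3: L{e^(21t)·sin(18t)} = (1/3) · 6/((s/3-7)² + 36). Simplifying: 18/((s-21)² + 324)

Final answer: 18/((s-21)² + 324)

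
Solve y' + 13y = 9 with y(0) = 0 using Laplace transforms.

sY + 13Y = 9/s. Y = 9/(s(s+13)). Partial fractions: Y = 9/13/s - 9/13/(s+13)

Final answer: y(t) = 9/13(1 - e^(-13t))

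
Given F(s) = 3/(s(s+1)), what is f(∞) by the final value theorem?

f(∞) = lim_{s→0} s·3/(s(s+1)) = lim_{s→0} 3/(s+1) = 3/1 = 3

Final answer: 3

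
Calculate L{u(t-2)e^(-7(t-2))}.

u(t-a)f(t-a) with f(t)=e^(-7t). L{e^(-7t)} = 1/(s+7). By time shift: e^(-2s)/(s+7)

Final answer: e^(-2s)/(s+7)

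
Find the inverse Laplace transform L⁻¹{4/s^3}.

L⁻¹{n!/s^(n+1)} = t^n with n=2. So L⁻¹{2/s^3} = t^2, and L⁻¹{4/s^3} = (4/2)·t^2 = 2·t^2

Final answer: 2·t^2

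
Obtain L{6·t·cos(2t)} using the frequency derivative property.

L{cos(2t)} = s/(s² + 4). Derivative: d/ds[s/(s² + 4)] = [(s² + 4) - s·2s]/(s² + 4)² = (4 - s²)/(s² + 4)². So L{t·cos(2t)} = -F'(s) = (s² - 4)/(s² + 4)². Then L{6·t·cos(2t)} = 6·(s² - 4)/(s² + 4)²

Final answer: 6·(s² - 4)/(s² + 4)²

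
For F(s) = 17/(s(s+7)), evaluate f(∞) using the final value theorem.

f(∞) = lim_{s→0} s·17/(s(s+7)) = lim_{s→0} 17/(s+7) = 17/7 = 17/7

Final answer: 17/7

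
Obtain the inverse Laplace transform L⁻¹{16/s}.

L⁻¹{c/s} = c, so L⁻¹{16/s} = 16

Final answer: 16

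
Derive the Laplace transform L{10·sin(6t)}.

L{sin(ωt)} = ω/(s² + ω²), so L{sin(6t)} = 6/(s² + 36). Then L{10·sin(6t)} = 10·6/(s² + 36) = 60/(s² + 36)

Final answer: 60/(s² + 36)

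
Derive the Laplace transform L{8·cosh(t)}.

L{cosh(ωt)} = s/(s² - ω²), so L{cosh(t)} = s/(s² - 1). Then L{8·cosh(t)} = 8·s/(s² - 1) = 8s/(s² - 1)

Final answer: 8s/(s² - 1)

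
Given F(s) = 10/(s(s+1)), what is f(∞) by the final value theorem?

f(∞) = lim_{s→0} s·10/(s(s+1)) = lim_{s→0} 10/(s+1) = 10/1 = 10

Final answer: 10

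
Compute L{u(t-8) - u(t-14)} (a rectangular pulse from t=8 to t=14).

L{u(t-a)} = e^(-as)/s. L{u(t-8) - u(t-14)} = (e^(-8s) - e^(-14s))/s

Final answer: (e^(-8s) - e^(-14s))/s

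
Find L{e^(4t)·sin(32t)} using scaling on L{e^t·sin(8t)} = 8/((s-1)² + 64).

Scaling with a=4: L{e^(4t)·sin(32t)} = (1/4) · 8/((s/4-1)² + 64). Simplifying: 32/((s-4)² + 1024)

Final answer: 32/((s-4)² + 1024)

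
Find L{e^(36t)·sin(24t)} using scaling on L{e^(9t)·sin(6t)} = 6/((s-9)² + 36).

Scaling with a=4: L{e^(36t)·sin(24t)} = (1/4) · 6/((s/4-9)² + 36). Simplifying: 24/((s-36)² + 576)

Final answer: 24/((s-36)² + 576)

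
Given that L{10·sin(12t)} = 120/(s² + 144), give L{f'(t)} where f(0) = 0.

L{f'(t)} = s·F(s) - f(0) = s·120/(s² + 144) - 0 = 120s/(s² + 144)

Final answer: 120s/(s² + 144)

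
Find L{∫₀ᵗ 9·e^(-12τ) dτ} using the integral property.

L{∫₀ᵗ f(τ)dτ} = F(s)/s with F(s) = 9/(s+12), so L{∫₀ᵗ 9·e^(-12τ) dτ} = 9/(s(s+12))

Final answer: 9/(s(s+12))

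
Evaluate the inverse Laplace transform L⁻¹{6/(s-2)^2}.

L⁻¹{n!/(s-a)^(n+1)} = t^n·e^(at) with n=1, a=2. So L⁻¹{1/(s-2)^2} = t·e^(2t), and L⁻¹{6/(s-2)^2} = (6/1)·t·e^(2t) = 6·t·e^(2t)

Final answer: 6·t·e^(2t)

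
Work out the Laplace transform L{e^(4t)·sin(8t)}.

L{e^(at)·sin(ωt)} = ω/((s-a)² + ω²), so L{e^(4t)·sin(8t)} = 8/((s-4)² + 64)

Final answer: 8/((s-4)² + 64)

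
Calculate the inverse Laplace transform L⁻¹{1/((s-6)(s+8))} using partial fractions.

Decompose: A/(s-6) + B/(s+8). A = 1/14, B = -1/14. f(t) = (e^(6t) - e^(-8t))/14

Final answer: (e^(6t) - e^(-8t))/14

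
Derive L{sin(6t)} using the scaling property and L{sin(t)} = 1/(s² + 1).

Using L{f(at)} = (1/a)F(s/a) with a=6: L{sin(6t)} = (1/6) · 1/((s/6)² + 1) = (1/6) · 1·36/(s² + 36) = 6/(s² + 36)

Final answer: 6/(s² + 36)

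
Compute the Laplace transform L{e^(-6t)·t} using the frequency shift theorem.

L{e^(at)·t^n} = n!/(s-a)^(n+1), so L{e^(-6t)·t} = 1/(s+6)^2

Final answer: 1/(s+6)^2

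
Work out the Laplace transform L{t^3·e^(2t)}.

L{t^n·e^(at)} = n!/(s-a)^(n+1), so L{t^3·e^(2t)} = 6/(s-2)^4

Final answer: 6/(s-2)^4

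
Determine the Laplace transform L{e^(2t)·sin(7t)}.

L{e^(at)·sin(ωt)} = ω/((s-a)² + ω²), so L{e^(2t)·sin(7t)} = 7/((s-2)² + 49)

Final answer: 7/((s-2)² + 49)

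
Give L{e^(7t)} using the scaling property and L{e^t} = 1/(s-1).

Using L{f(at)} = (1/a)F(s/a) with a=7 and f(t) = e^t: L{e^(7t)} = (1/7) · 1/((s/7)-1) = (1/7) · 7/(s-7) = 1/(s-7)

Final answer: 1/(s-7)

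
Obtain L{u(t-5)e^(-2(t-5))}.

u(t-a)f(t-a) with f(t)=e^(-2t). L{e^(-2t)} = 1/(s+2). By time shift: e^(-5s)/(s+2)

Final answer: e^(-5s)/(s+2)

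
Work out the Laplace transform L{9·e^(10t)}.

L{e^(at)} = 1/(s-a), so L{e^(10t)} = 1/(s-10). Then L{9·e^(10t)} = 9/(s-10)

Final answer: 9/(s-10)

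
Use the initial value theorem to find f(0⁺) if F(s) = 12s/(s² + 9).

f(0⁺) = lim_{s→∞} s·12s/(s² + 9) = lim_{s→∞} 12s²/(s² + 9) = 12

Final answer: 12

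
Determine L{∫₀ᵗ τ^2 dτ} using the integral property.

L{∫₀ᵗ f(τ)dτ} = F(s)/s with f(t) = t^2. F(s) = 2/s^3, so L{∫₀ᵗ τ^2 dτ} = (2/s^3)/s = 2/s^4. (Check: ∫₀ᵗ τ^2 dτ = t^3/3.)

Final answer: 2/s^4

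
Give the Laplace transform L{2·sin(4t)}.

L{sin(ωt)} = ω/(s² + ω²), so L{sin(4t)} = 4/(s² + 16). Then L{2·sin(4t)} = 2·4/(s² + 16) = 8/(s² + 16)

Final answer: 8/(s² + 16)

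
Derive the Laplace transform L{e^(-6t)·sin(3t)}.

L{e^(at)·sin(ωt)} = ω/((s-a)² + ω²), so L{e^(-6t)·sin(3t)} = 3/((s+6)² + 9)

Final answer: 3/((s+6)² + 9)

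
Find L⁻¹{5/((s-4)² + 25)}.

Form: b/((s-a)² + b²) → e^(at)sin(bt). With a=4, b=5

Final answer: e^(4t)·sin(5t)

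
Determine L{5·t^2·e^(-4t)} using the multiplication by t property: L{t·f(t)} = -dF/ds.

Using L{t^n·e^(at)} = n!/(s-a)^(n+1), L{t^2·e^(-4t)} = 2/(s+4)^3, so L{5·t^2·e^(-4t)} = 5·2/(s+4)^3 = 10/(s+4)^3

Final answer: 10/(s+4)^3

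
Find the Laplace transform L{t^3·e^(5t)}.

L{t^n·e^(at)} = n!/(s-a)^(n+1), so L{t^3·e^(5t)} = 6/(s-5)^4

Final answer: 6/(s-5)^4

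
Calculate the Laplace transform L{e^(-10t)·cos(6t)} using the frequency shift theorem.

Frequency shift: L{e^(at)f(t)} = F(s-a). L{e^(-10t)·cos(6t)} = (s+10)/((s+10)² + 36)

Final answer: (s+10)/((s+10)² + 36)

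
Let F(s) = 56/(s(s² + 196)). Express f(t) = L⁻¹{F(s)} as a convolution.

56/(s(s² + 196)) = (1/s)·(56/(s² + 196)) = L{1}·L{4·sin(14t)}. So f(t) = 1*(4·sin(14t)) = ∫₀ᵗ 4·sin(14τ) dτ

Final answer: ∫₀ᵗ 4·sin(14τ) dτ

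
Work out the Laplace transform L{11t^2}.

L{11t^2} = 11 · L{t^2} = 11 · 2/s^3 = 22/s^3

Final answer: 22/s^3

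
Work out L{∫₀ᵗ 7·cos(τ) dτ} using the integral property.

L{∫₀ᵗ f(τ)dτ} = F(s)/s with F(s) = 7s/(s² + 1), so the result is (7s/(s² + 1))/s = 7/(s² + 1)

Final answer: 7/(s² + 1)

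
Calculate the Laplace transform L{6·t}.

L{t^n} = n!/s^(n+1), so L{t} = 1/s^2. Then L{6·t} = 6·1/s^2 = 6/s^2

Final answer: 6/s^2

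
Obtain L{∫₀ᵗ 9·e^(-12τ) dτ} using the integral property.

L{∫₀ᵗ f(τ)dτ} = F(s)/s with F(s) = 9/(s+12), so L{∫₀ᵗ 9·e^(-12τ) dτ} = 9/(s(s+12))

Final answer: 9/(s(s+12))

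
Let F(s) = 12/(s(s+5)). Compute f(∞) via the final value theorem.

f(∞) = lim_{s→0} s·12/(s(s+5)) = lim_{s→0} 12/(s+5) = 12/5 = 12/5

Final answer: 12/5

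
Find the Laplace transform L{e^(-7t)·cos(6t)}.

L{e^(at)·cos(ωt)} = (s-a)/((s-a)² + ω²), so L{e^(-7t)·cos(6t)} = (s+7)/((s+7)² + 36)

Final answer: (s+7)/((s+7)² + 36)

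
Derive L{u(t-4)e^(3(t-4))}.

u(t-a)f(t-a) with f(t)=e^(3t). L{e^(3t)} = 1/(s-3). By time shift: e^(-4s)/(s-3)

Final answer: e^(-4s)/(s-3)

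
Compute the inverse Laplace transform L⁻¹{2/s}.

L⁻¹{c/s} = c, so L⁻¹{2/s} = 2

Final answer: 2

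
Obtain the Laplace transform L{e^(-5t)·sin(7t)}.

L{e^(at)·sin(ωt)} = ω/((s-a)² + ω²), so L{e^(-5t)·sin(7t)} = 7/((s+5)² + 49)

Final answer: 7/((s+5)² + 49)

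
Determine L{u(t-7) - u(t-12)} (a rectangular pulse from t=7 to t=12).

L{u(t-a)} = e^(-as)/s. L{u(t-7) - u(t-12)} = (e^(-7s) - e^(-12s))/s

Final answer: (e^(-7s) - e^(-12s))/s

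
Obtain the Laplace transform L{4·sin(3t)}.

L{sin(ωt)} = ω/(s² + ω²), so L{sin(3t)} = 3/(s² + 9). Then L{4·sin(3t)} = 4·3/(s² + 9) = 12/(s² + 9)

Final answer: 12/(s² + 9)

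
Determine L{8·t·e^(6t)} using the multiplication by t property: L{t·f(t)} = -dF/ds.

Using L{t^n·e^(at)} = n!/(s-a)^(n+1), L{t·e^(6t)} = 1/(s-6)^2, so L{8·t·e^(6t)} = 8·1/(s-6)^2 = 8/(s-6)^2

Final answer: 8/(s-6)^2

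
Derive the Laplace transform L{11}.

L{11} = 11 · L{1} = 11/s

Final answer: 11/s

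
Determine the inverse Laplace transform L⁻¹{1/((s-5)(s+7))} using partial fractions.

Decompose: A/(s-5) + B/(s+7). A = 1/12, B = -1/12. f(t) = (e^(5t) - e^(-7t))/12

Final answer: (e^(5t) - e^(-7t))/12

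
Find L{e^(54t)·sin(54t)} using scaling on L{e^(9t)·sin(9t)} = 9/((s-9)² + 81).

Scaling with a=6: L{e^(54t)·sin(54t)} = (1/6) · 9/((s/6-9)² + 81). Simplifying: 54/((s-54)² + 2916)

Final answer: 54/((s-54)² + 2916)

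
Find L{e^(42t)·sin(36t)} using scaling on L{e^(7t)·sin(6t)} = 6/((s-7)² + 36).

Scaling with a=6: L{e^(42t)·sin(36t)} = (1/6) · 6/((s/6-7)² + 36). Simplifying: 36/((s-42)² + 1296)

Final answer: 36/((s-42)² + 1296)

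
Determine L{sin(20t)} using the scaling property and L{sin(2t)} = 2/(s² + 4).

Using L{f(at)} = (1/a)F(s/a) with a=10: L{sin(20t)} = (1/10) · 2/((s/10)² + 4) = (1/10) · 2·100/(s² + 400) = 20/(s² + 400)

Final answer: 20/(s² + 400)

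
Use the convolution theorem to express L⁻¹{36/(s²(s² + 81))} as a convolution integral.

36/(s²(s² + 81)) = (1/s²)·(36/(s² + 81)) = L{t}·L{4·sin(9t)}. So f(t) = t*(4·sin(9t)) = ∫₀ᵗ 4τ·sin(9(t-τ)) dτ

Final answer: ∫₀ᵗ 4τ·sin(9(t-τ)) dτ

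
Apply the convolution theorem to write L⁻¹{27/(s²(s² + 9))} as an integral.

27/(s²(s² + 9)) = (1/s²)·(27/(s² + 9)) = L{t}·L{9·sin(3t)}. So f(t) = t*(9·sin(3t)) = ∫₀ᵗ 9τ·sin(3(t-τ)) dτ

Final answer: ∫₀ᵗ 9τ·sin(3(t-τ)) dτ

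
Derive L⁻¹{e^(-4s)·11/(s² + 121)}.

L⁻¹{11/(s² + 121)} = sin(11t). By the time shift theorem, L⁻¹{e^(-as)F(s)} = u(t-a)f(t-a) with a=4, so L⁻¹{e^(-4s)·11/(s² + 121)} = u(t-4)·sin(11(t-4))

Final answer: u(t-4)·sin(11(t-4))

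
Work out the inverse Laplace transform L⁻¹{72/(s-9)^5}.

L⁻¹{n!/(s-a)^(n+1)} = t^n·e^(at) with n=4, a=9. So L⁻¹{24/(s-9)^5} = t^4·e^(9t), and L⁻¹{72/(s-9)^5} = (72/24)·t^4·e^(9t) = 3·t^4·e^(9t)

Final answer: 3·t^4·e^(9t)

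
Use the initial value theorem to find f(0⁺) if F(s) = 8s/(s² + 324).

f(0⁺) = lim_{s→∞} s·8s/(s² + 324) = lim_{s→∞} 8s²/(s² + 324) = 8

Final answer: 8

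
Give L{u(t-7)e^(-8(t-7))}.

u(t-a)f(t-a) with f(t)=e^(-8t). L{e^(-8t)} = 1/(s+8). By time shift: e^(-7s)/(s+8)

Final answer: e^(-7s)/(s+8)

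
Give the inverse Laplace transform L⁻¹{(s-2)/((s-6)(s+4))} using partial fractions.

Using partial fractions, f(t) = (4e^(6t) + 6e^(-4t))/10

Final answer: (4e^(6t) + 6e^(-4t))/10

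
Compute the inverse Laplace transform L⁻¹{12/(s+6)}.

L⁻¹{1/(s-a)} = e^(at), so L⁻¹{1/(s+6)} = e^(-6t), and L⁻¹{12/(s+6)} = 12·e^(-6t)

Final answer: 12·e^(-6t)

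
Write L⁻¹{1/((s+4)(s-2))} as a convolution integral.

1/((s+4)(s-2)) = (1/(s+4))·(1/(s-2)) = L{e^(-4t)}·L{e^(2t)}. So f(t) = e^(-4t)*e^(2t) = ∫₀ᵗ e^(-4τ)·e^(2(t-τ)) dτ

Final answer: ∫₀ᵗ e^(-4τ)·e^(2(t-τ)) dτ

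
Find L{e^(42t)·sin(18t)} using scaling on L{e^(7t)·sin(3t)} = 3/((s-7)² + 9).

Scaling with a=6: L{e^(42t)·sin(18t)} = (1/6) · 3/((s/6-7)² + 9). Simplifying: 18/((s-42)² + 324)

Final answer: 18/((s-42)² + 324)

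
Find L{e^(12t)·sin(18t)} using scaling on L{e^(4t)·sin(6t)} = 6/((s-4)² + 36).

Scaling with a=3: L{e^(12t)·sin(18t)} = (1/3) · 6/((s/3-4)² + 36). Simplifying: 18/((s-12)² + 324)

Final answer: 18/((s-12)² + 324)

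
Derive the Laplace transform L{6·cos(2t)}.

L{cos(ωt)} = s/(s² + ω²), so L{cos(2t)} = s/(s² + 4). Then L{6·cos(2t)} = 6·s/(s² + 4) = 6s/(s² + 4)

Final answer: 6s/(s² + 4)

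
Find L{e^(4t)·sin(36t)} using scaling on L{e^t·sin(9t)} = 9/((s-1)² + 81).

Scaling with a=4: L{e^(4t)·sin(36t)} = (1/4) · 9/((s/4-1)² + 81). Simplifying: 36/((s-4)² + 1296)

Final answer: 36/((s-4)² + 1296)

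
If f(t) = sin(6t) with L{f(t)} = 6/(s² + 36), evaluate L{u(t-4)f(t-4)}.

Time shift theorem: L{u(t-a)f(t-a)} = e^(-as)F(s). Here a=4, F(s) = 6/(s² + 36), so L{u(t-4)f(t-4)} = e^(-4s)·6/(s² + 36)

Final answer: e^(-4s)·6/(s² + 36)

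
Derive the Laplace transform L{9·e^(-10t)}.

L{e^(at)} = 1/(s-a), so L{e^(-10t)} = 1/(s+10). Then L{9·e^(-10t)} = 9/(s+10)

Final answer: 9/(s+10)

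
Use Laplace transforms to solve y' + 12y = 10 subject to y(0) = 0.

sY + 12Y = 10/s. Y = 10/(s(s+12)). Partial fractions: Y = 5/6/s - 5/6/(s+12)

Final answer: y(t) = 5/6(1 - e^(-12t))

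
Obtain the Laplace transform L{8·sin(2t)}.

L{sin(ωt)} = ω/(s² + ω²), so L{sin(2t)} = 2/(s² + 4). Then L{8·sin(2t)} = 8·2/(s² + 4) = 16/(s² + 4)

Final answer: 16/(s² + 4)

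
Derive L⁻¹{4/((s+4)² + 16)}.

Form: b/((s-a)² + b²) → e^(at)sin(bt). With a=-4, b=4

Final answer: e^(-4t)·sin(4t)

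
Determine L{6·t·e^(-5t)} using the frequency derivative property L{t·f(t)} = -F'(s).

L{e^(-5t)} = 1/(s+5). By frequency derivative: L{t·e^(-5t)} = -d/ds[1/(s+5)] = -(-1)/(s+5)² = 1/(s+5)². Then L{6·t·e^(-5t)} = 6·1/(s+5)² = 6/(s+5)²

Final answer: 6/(s+5)²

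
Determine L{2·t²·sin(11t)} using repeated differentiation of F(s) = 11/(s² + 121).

F(s) = 11/(s² + 121). F'(s) = -22s/(s² + 121)². F''(s) = -22(121 - 3s²)/(s² + 121)³ = (66s² - 2662)/(s² + 121)³. So L{t²·sin(11t)} = (-1)² F''(s) = (66s² - 2662)/(s² + 121)³. Then L{2·t²·sin(11t)} = 2·(66s² - 2662)/(s² + 121)³ = (132s² - 5324)/(s² + 121)³

Final answer: (132s² - 5324)/(s² + 121)³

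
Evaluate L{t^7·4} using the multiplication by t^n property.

L{4} = 4/s. d^1/ds^1[1/s] = -1/s². d^2/ds^2[1/s] = 2/s^3. d^3/ds^3[1/s] = -6/s^4. d^4/ds^4[1/s] = 24/s^5. d^5/ds^5[1/s] = -120/s^6. d^6/ds^6[1/s] = 720/s^7. d^7/ds^7[1/s] = -5040/s^8. So L{t^7} = (-1)^{7}·-5040/s^8 = 5040/s^8. Then L{t^7·4} = 4·5040/s^8 = 20160/s^8

Final answer: 20160/s^8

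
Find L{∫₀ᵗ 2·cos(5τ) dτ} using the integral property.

L{∫₀ᵗ f(τ)dτ} = F(s)/s with F(s) = 2s/(s² + 25), so the result is (2s/(s² + 25))/s = 2/(s² + 25)

Final answer: 2/(s² + 25)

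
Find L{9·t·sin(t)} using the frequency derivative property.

L{sin(t)} = 1/(s² + 1). By L{t·f(t)} = -F'(s): -d/ds[1/(s² + 1)] = -(1)·(-2s)/(s² + 1)² = 2s/(s² + 1)². Then L{9·t·sin(t)} = 9·2s/(s² + 1)² = 18s/(s² + 1)²

Final answer: 18s/(s² + 1)²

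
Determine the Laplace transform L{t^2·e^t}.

L{t^n·e^(at)} = n!/(s-a)^(n+1), so L{t^2·e^t} = 2/(s-1)^3

Final answer: 2/(s-1)^3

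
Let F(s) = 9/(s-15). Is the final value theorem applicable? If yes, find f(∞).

sF(s) = 9s/(s-15) has a pole at s = 15 in the right half-plane. Theorem does NOT apply (unstable system; f(t) = 9·e^(15t) grows without bound).

Final answer: Not applicable (unstable)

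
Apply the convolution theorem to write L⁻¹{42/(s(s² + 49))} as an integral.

42/(s(s² + 49)) = (1/s)·(42/(s² + 49)) = L{1}·L{6·sin(7t)}. So f(t) = 1*(6·sin(7t)) = ∫₀ᵗ 6·sin(7τ) dτ

Final answer: ∫₀ᵗ 6·sin(7τ) dτ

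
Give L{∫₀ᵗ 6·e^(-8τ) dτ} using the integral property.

L{∫₀ᵗ f(τ)dτ} = F(s)/s with F(s) = 6/(s+8), so L{∫₀ᵗ 6·e^(-8τ) dτ} = 6/(s(s+8))

Final answer: 6/(s(s+8))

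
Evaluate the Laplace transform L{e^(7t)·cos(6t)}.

L{e^(at)·cos(ωt)} = (s-a)/((s-a)² + ω²), so L{e^(7t)·cos(6t)} = (s-7)/((s-7)² + 36)

Final answer: (s-7)/((s-7)² + 36)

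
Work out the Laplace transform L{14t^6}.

L{14t^6} = 14 · L{t^6} = 14 · 720/s^7 = 10080/s^7

Final answer: 10080/s^7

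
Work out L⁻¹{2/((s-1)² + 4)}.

Form: b/((s-a)² + b²) → e^(at)sin(bt). With a=1, b=2

Final answer: e^t·sin(2t)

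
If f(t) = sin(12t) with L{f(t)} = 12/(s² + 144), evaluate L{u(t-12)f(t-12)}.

Time shift theorem: L{u(t-a)f(t-a)} = e^(-as)F(s). Here a=12, F(s) = 12/(s² + 144), so L{u(t-12)f(t-12)} = e^(-12s)·12/(s² + 144)

Final answer: e^(-12s)·12/(s² + 144)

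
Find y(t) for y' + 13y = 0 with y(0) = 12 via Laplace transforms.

L{y'} + 13L{y} = 0. sY - 12 + 13Y = 0. Y(s+13) = 12. Y = 12/(s+13)

Final answer: y(t) = 12e^(-13t)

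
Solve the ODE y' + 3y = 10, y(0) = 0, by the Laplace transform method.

sY + 3Y = 10/s. Y = 10/(s(s+3)). Partial fractions: Y = 10/3/s - 10/3/(s+3)

Final answer: y(t) = 10/3(1 - e^(-3t))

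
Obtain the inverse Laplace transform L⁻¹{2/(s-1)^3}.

L⁻¹{n!/(s-a)^(n+1)} = t^n·e^(at), so L⁻¹{2/(s-1)^3} = t^2·e^t

Final answer: t^2·e^t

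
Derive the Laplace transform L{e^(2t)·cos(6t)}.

L{e^(at)·cos(ωt)} = (s-a)/((s-a)² + ω²), so L{e^(2t)·cos(6t)} = (s-2)/((s-2)² + 36)

Final answer: (s-2)/((s-2)² + 36)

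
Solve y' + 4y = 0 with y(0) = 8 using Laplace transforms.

L{y'} + 4L{y} = 0. sY - 8 + 4Y = 0. Y(s+4) = 8. Y = 8/(s+4)

Final answer: y(t) = 8e^(-4t)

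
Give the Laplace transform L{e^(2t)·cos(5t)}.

L{e^(at)·cos(ωt)} = (s-a)/((s-a)² + ω²), so L{e^(2t)·cos(5t)} = (s-2)/((s-2)² + 25)

Final answer: (s-2)/((s-2)² + 25)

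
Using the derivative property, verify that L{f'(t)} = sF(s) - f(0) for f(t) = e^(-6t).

f'(t) = -6e^(-6t). Direct: L{f'(t)} = -6/(s+6). Property: s·1/(s+6) - 1 = (s - (s+6))/(s+6) = -6/(s+6). ✓

Final answer: -6/(s+6)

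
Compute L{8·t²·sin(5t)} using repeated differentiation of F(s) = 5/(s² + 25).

F(s) = 5/(s² + 25). F'(s) = -10s/(s² + 25)². F''(s) = -10(25 - 3s²)/(s² + 25)³ = (30s² - 250)/(s² + 25)³. So L{t²·sin(5t)} = (-1)² F''(s) = (30s² - 250)/(s² + 25)³. Then L{8·t²·sin(5t)} = 8·(30s² - 250)/(s² + 25)³ = (240s² - 2000)/(s² + 25)³

Final answer: (240s² - 2000)/(s² + 25)³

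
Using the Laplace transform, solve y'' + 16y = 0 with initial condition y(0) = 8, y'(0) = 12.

L{y''} + 16L{y} = 0. s²Y - 8s - 12 + 16Y = 0. Y(s² + 16) = 8s + 12. Y = (8s + 12)/(s² + 16). Inverting: y(t) = 8cos(4t) + 3sin(4t)

Final answer: y(t) = 8cos(4t) + 3sin(4t)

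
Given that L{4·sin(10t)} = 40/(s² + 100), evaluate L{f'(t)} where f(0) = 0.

L{f'(t)} = s·F(s) - f(0) = s·40/(s² + 100) - 0 = 40s/(s² + 100)

Final answer: 40s/(s² + 100)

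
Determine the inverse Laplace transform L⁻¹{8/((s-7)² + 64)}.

Using frequency shift, L⁻¹{8/((s-7)² + 64)} = e^(7t)·sin(8t)

Final answer: e^(7t)·sin(8t)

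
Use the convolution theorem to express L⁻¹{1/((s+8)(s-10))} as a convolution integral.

1/((s+8)(s-10)) = (1/(s+8))·(1/(s-10)) = L{e^(-8t)}·L{e^(10t)}. So f(t) = e^(-8t)*e^(10t) = ∫₀ᵗ e^(-8τ)·e^(10(t-τ)) dτ

Final answer: ∫₀ᵗ e^(-8τ)·e^(10(t-τ)) dτ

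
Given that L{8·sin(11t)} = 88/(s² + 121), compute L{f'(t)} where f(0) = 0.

L{f'(t)} = s·F(s) - f(0) = s·88/(s² + 121) - 0 = 88s/(s² + 121)

Final answer: 88s/(s² + 121)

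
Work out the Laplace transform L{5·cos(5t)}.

L{cos(ωt)} = s/(s² + ω²), so L{cos(5t)} = s/(s² + 25). Then L{5·cos(5t)} = 5·s/(s² + 25) = 5s/(s² + 25)

Final answer: 5s/(s² + 25)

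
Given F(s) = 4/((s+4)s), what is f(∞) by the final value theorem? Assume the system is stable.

f(∞) = lim_{s→0} sF(s) = lim_{s→0} 4/(s+4) = 1

Final answer: 1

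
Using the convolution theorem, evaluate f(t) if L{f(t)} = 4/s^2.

4/s^2 = (4/s)·(1/s) = L{4}·L{1}. By convolution, f(t) = 4*1 = ∫₀ᵗ 4·1 dτ = 4·t

Final answer: 4·t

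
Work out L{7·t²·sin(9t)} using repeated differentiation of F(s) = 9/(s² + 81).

F(s) = 9/(s² + 81). F'(s) = -18s/(s² + 81)². F''(s) = -18(81 - 3s²)/(s² + 81)³ = (54s² - 1458)/(s² + 81)³. So L{t²·sin(9t)} = (-1)² F''(s) = (54s² - 1458)/(s² + 81)³. Then L{7·t²·sin(9t)} = 7·(54s² - 1458)/(s² + 81)³ = (378s² - 10206)/(s² + 81)³

Final answer: (378s² - 10206)/(s² + 81)³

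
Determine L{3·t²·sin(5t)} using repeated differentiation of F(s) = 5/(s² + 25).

F(s) = 5/(s² + 25). F'(s) = -10s/(s² + 25)². F''(s) = -10(25 - 3s²)/(s² + 25)³ = (30s² - 250)/(s² + 25)³. So L{t²·sin(5t)} = (-1)² F''(s) = (30s² - 250)/(s² + 25)³. Then L{3·t²·sin(5t)} = 3·(30s² - 250)/(s² + 25)³ = (90s² - 750)/(s² + 25)³

Final answer: (90s² - 750)/(s² + 25)³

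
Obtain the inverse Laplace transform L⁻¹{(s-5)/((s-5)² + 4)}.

Using frequency shift, L⁻¹{(s-5)/((s-5)² + 4)} = e^(5t)·cos(2t)

Final answer: e^(5t)·cos(2t)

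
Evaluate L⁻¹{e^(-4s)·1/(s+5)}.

L⁻¹{1/(s+5)} = e^(-5t). By the time shift theorem, L⁻¹{e^(-as)F(s)} = u(t-a)f(t-a) with a=4, so L⁻¹{e^(-4s)·1/(s+5)} = u(t-4)·e^(-5(t-4))

Final answer: u(t-4)·e^(-5(t-4))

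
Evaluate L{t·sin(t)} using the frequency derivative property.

L{sin(t)} = 1/(s² + 1). By L{t·f(t)} = -F'(s): -d/ds[1/(s² + 1)] = -(1)·(-2s)/(s² + 1)² = 2s/(s² + 1)²

Final answer: 2s/(s² + 1)²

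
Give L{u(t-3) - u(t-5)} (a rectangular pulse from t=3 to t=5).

L{u(t-a)} = e^(-as)/s. L{u(t-3) - u(t-5)} = (e^(-3s) - e^(-5s))/s

Final answer: (e^(-3s) - e^(-5s))/s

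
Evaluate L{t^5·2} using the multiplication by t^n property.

L{2} = 2/s. d^1/ds^1[1/s] = -1/s². d^2/ds^2[1/s] = 2/s^3. d^3/ds^3[1/s] = -6/s^4. d^4/ds^4[1/s] = 24/s^5. d^5/ds^5[1/s] = -120/s^6. So L{t^5} = (-1)^{5}·-120/s^6 = 120/s^6. Then L{t^5·2} = 2·120/s^6 = 240/s^6

Final answer: 240/s^6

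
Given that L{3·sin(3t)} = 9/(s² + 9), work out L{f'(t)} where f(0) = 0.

L{f'(t)} = s·F(s) - f(0) = s·9/(s² + 9) - 0 = 9s/(s² + 9)

Final answer: 9s/(s² + 9)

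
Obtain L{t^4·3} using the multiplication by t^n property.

L{3} = 3/s. d^1/ds^1[1/s] = -1/s². d^2/ds^2[1/s] = 2/s^3. d^3/ds^3[1/s] = -6/s^4. d^4/ds^4[1/s] = 24/s^5. So L{t^4} = (-1)^{4}·24/s^5 = 24/s^5. Then L{t^4·3} = 3·24/s^5 = 72/s^5

Final answer: 72/s^5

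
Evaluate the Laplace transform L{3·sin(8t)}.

L{sin(ωt)} = ω/(s² + ω²), so L{sin(8t)} = 8/(s² + 64). Then L{3·sin(8t)} = 3·8/(s² + 64) = 24/(s² + 64)

Final answer: 24/(s² + 64)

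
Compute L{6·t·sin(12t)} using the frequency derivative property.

L{sin(12t)} = 12/(s² + 144). By L{t·f(t)} = -F'(s): -d/ds[12/(s² + 144)] = -(12)·(-2s)/(s² + 144)² = 24s/(s² + 144)². Then L{6·t·sin(12t)} = 6·24s/(s² + 144)² = 144s/(s² + 144)²

Final answer: 144s/(s² + 144)²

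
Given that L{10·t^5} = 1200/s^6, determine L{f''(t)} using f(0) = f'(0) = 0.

L{f''(t)} = s²F(s) - sf(0) - f'(0) = s²·1200/s^6 - 0 - 0 = 1200/s^4

Final answer: 1200/s^4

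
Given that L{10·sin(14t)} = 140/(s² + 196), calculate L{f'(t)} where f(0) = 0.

L{f'(t)} = s·F(s) - f(0) = s·140/(s² + 196) - 0 = 140s/(s² + 196)

Final answer: 140s/(s² + 196)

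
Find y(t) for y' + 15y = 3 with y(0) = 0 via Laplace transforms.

sY + 15Y = 3/s. Y = 3/(s(s+15)). Partial fractions: Y = 1/5/s - 1/5/(s+15)

Final answer: y(t) = 1/5(1 - e^(-15t))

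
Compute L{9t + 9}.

L{9t + 9} = 9·L{t} + 9·L{1} = 9/s² + 9/s

Final answer: 9/s² + 9/s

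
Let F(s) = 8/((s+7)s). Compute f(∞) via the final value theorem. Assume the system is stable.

f(∞) = lim_{s→0} sF(s) = lim_{s→0} 8/(s+7) = 8/7

Final answer: 8/7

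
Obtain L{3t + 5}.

L{3t + 5} = 3·L{t} + 5·L{1} = 3/s² + 5/s

Final answer: 3/s² + 5/s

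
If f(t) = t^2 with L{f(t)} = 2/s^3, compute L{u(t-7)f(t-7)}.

Time shift theorem: L{u(t-a)f(t-a)} = e^(-as)F(s). Here a=7, F(s) = 2/s^3, so L{u(t-7)f(t-7)} = e^(-7s)·2/s^3

Final answer: e^(-7s)·2/s^3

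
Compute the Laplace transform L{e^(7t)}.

L{e^(at)} = 1/(s-a), so L{e^(7t)} = 1/(s-7)

Final answer: 1/(s-7)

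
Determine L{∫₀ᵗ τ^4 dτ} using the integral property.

L{∫₀ᵗ f(τ)dτ} = F(s)/s with f(t) = t^4. F(s) = 24/s^5, so L{∫₀ᵗ τ^4 dτ} = (24/s^5)/s = 24/s^6. (Check: ∫₀ᵗ τ^4 dτ = t^5/5.)

Final answer: 24/s^6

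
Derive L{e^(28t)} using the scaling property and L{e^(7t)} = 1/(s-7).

Using L{f(at)} = (1/a)F(s/a) with a=4 and f(t) = e^(7t): L{e^(28t)} = (1/4) · 1/((s/4)-7) = (1/4) · 4/(s-28) = 1/(s-28)

Final answer: 1/(s-28)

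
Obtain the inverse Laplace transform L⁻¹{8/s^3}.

L⁻¹{n!/s^(n+1)} = t^n with n=2. So L⁻¹{2/s^3} = t^2, and L⁻¹{8/s^3} = (8/2)·t^2 = 4·t^2

Final answer: 4·t^2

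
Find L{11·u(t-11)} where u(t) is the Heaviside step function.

L{u(t-a)} = e^(-as)/s. Here a=11, so L{u(t-11)} = e^(-11s)/s, and L{11·u(t-11)} = 11·e^(-11s)/s

Final answer: 11·e^(-11s)/s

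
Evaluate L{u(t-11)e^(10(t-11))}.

u(t-a)f(t-a) with f(t)=e^(10t). L{e^(10t)} = 1/(s-10). By time shift: e^(-11s)/(s-10)

Final answer: e^(-11s)/(s-10)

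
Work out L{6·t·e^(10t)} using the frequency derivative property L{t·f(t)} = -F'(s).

L{e^(10t)} = 1/(s-10). By frequency derivative: L{t·e^(10t)} = -d/ds[1/(s-10)] = -(-1)/(s-10)² = 1/(s-10)². Then L{6·t·e^(10t)} = 6·1/(s-10)² = 6/(s-10)²

Final answer: 6/(s-10)²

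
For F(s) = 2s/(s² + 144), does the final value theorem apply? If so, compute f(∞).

The final value theorem requires all poles of sF(s) in the left half-plane. sF(s) = 2s²/(s² + 144) has poles at s = ±12i (imaginary axis). Theorem does NOT apply (oscillatory system).

Final answer: Not applicable (oscillatory)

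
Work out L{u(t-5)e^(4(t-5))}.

u(t-a)f(t-a) with f(t)=e^(4t). L{e^(4t)} = 1/(s-4). By time shift: e^(-5s)/(s-4)

Final answer: e^(-5s)/(s-4)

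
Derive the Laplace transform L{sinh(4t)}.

L{sinh(ωt)} = ω/(s² - ω²), so L{sinh(4t)} = 4/(s² - 16)

Final answer: 4/(s² - 16)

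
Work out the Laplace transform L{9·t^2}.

L{t^n} = n!/s^(n+1), so L{t^2} = 2/s^3. Then L{9·t^2} = 9·2/s^3 = 18/s^3

Final answer: 18/s^3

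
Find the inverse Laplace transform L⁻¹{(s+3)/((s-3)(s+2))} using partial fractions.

Using partial fractions, f(t) = (6e^(3t) - e^(-2t))/5

Final answer: (6e^(3t) - e^(-2t))/5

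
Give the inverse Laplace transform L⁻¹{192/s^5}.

L⁻¹{n!/s^(n+1)} = t^n with n=4. So L⁻¹{24/s^5} = t^4, and L⁻¹{192/s^5} = (192/24)·t^4 = 8·t^4

Final answer: 8·t^4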